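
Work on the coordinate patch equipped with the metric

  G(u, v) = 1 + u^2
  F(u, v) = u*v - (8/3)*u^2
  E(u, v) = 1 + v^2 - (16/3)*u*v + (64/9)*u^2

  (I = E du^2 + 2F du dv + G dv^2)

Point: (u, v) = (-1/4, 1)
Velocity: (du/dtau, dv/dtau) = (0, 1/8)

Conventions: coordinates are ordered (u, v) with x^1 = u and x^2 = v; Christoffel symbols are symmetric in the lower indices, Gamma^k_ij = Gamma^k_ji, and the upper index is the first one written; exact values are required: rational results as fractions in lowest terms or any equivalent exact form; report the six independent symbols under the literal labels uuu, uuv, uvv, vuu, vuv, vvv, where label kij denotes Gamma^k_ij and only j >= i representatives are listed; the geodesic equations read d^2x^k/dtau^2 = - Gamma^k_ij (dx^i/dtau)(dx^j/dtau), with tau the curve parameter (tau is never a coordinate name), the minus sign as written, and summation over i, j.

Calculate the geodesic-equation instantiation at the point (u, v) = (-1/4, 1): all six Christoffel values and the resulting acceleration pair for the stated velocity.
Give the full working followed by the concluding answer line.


E = 34/9, F = -5/12, G = 17/16 at the point
E_u = -80/9, E_v = 10/3, F_u = 7/3, F_v = -1/4, G_u = -1/2, G_v = 0
EG - F^2 = 553/144;  g^inv = (144/553) * [[17/16, 5/12], [5/12, 34/9]]
first-kind symbols [ij,l] = (1/2)(d_i g_jl + d_j g_il - d_l g_ij): [uu,u] = E_u/2 = -40/9, [uu,v] = F_u - E_v/2 = 2/3, [uv,u] = E_v/2 = 5/3, [uv,v] = G_u/2 = -1/4, [vv,u] = F_v - G_u/2 = 0, [vv,v] = G_v/2 = 0
Gamma^u_ij = (G*[ij,u] - F*[ij,v])/(EG - F^2), Gamma^v_ij = (E*[ij,v] - F*[ij,u])/(EG - F^2)
Gamma_uuu = -640/553, Gamma_uuv = 240/553, Gamma_uvv = 0, Gamma_vuu = 96/553, Gamma_vuv = -36/553, Gamma_vvv = 0
d^2u/dtau^2 = -(Gamma_uuu*(0)^2 + 2*Gamma_uuv*(0)*(1/8) + Gamma_uvv*(1/8)^2) = 0
d^2v/dtau^2 = -(Gamma_vuu*(0)^2 + 2*Gamma_vuv*(0)*(1/8) + Gamma_vvv*(1/8)^2) = 0

Answer: Gamma_uuu = -640/553, Gamma_uuv = 240/553, Gamma_uvv = 0, Gamma_vuu = 96/553, Gamma_vuv = -36/553, Gamma_vvv = 0; accelerations (d^2u/dtau^2, d^2v/dtau^2) = (0, 0)


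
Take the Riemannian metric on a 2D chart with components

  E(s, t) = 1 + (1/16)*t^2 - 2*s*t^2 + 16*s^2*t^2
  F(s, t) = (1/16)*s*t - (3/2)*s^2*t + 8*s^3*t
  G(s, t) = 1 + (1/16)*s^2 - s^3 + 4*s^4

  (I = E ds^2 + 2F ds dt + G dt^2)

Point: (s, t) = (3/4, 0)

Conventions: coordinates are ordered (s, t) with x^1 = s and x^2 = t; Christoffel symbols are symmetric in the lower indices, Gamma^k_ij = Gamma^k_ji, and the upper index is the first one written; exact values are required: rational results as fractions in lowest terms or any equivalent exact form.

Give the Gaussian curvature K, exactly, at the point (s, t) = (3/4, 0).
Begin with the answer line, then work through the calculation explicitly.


Answer: K = -495616/231361

E = 1, F = 0, G = 481/256, EG - F^2 = 481/256 at the point
E_s = 0, E_t = 0, F_s = 0, F_t = 165/64, G_s = 165/32, G_t = 0
E_tt = 121/8, F_st = 181/16, G_ss = 181/8
Using the Brioschi determinant formula for K from the metric derivatives:
M1 = [[-E_tt/2 + F_st - G_ss/2, E_s/2, F_s - E_t/2], [F_t - G_s/2, E, F], [G_t/2, F, G]] = [[-121/16, 0, 0], [0, 1, 0], [0, 0, 481/256]]; det M1 = -58201/4096
M2 = [[0, E_t/2, G_s/2], [E_t/2, E, F], [G_s/2, F, G]] = [[0, 0, 165/64], [0, 1, 0], [165/64, 0, 481/256]]; det M2 = -27225/4096
det M1 - det M2 = -121/16; K = -121/16 / (481/256)^2 = -495616/231361


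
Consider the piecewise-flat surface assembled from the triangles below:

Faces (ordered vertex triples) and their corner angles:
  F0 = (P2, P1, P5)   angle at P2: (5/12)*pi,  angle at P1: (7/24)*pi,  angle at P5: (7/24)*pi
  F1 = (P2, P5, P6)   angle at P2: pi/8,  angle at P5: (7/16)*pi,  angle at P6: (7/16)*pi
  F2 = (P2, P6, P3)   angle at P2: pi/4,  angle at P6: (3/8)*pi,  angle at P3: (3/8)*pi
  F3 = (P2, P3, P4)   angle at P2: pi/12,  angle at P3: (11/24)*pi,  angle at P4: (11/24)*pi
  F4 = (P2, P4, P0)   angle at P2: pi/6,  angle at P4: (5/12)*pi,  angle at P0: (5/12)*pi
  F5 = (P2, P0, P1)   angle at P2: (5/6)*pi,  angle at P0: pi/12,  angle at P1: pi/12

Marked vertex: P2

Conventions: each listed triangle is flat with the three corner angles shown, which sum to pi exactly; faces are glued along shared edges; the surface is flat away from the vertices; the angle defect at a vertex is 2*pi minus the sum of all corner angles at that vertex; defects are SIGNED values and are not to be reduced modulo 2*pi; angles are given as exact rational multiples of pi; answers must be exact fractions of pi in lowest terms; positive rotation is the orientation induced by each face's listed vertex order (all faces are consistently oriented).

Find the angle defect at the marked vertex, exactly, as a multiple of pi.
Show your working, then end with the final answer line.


Sum of corner angles at P2: (15/8)*pi
defect = 2*pi - (15/8)*pi

Answer: defect(P2) = pi/8


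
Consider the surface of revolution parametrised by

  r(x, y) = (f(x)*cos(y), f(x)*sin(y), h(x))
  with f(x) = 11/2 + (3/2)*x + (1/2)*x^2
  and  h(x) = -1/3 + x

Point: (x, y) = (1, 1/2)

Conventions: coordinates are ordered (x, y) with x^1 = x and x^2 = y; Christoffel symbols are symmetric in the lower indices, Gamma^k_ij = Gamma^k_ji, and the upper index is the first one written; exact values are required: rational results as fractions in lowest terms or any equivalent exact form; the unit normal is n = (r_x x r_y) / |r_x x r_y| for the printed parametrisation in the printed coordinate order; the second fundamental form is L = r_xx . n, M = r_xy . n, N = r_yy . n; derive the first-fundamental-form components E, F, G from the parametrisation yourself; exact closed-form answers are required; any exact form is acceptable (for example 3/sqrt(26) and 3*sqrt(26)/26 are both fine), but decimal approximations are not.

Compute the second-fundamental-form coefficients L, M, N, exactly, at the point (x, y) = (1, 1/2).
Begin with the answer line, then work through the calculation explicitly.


Answer: L = -2*sqrt(29)/29, M = 0, N = 15*sqrt(29)/29

f = 15/2, f' = 5/2, f'' = 1, h' = 1, h'' = 0
E = 29/4, F = 0, G = 225/4; answer radicand W^2 = 29/4
unnormalised second-form numerators: l = -1, m = 0, n = 15/2; L = l/sqrt(29/4), and similarly M = m/sqrt(W^2), N = n/sqrt(W^2)


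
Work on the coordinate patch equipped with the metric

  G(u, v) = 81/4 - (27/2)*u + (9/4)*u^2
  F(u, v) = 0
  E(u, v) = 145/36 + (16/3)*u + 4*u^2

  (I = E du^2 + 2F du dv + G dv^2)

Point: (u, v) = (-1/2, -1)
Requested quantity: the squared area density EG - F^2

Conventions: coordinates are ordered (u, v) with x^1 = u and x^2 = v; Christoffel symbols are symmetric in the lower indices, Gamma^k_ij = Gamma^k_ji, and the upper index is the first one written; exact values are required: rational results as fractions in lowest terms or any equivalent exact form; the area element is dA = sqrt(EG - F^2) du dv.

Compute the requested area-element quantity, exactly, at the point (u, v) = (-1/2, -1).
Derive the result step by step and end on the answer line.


E = 85/36, F = 0, G = 441/16; EG - F^2 = 4165/64

Answer: EG - F^2 = 4165/64


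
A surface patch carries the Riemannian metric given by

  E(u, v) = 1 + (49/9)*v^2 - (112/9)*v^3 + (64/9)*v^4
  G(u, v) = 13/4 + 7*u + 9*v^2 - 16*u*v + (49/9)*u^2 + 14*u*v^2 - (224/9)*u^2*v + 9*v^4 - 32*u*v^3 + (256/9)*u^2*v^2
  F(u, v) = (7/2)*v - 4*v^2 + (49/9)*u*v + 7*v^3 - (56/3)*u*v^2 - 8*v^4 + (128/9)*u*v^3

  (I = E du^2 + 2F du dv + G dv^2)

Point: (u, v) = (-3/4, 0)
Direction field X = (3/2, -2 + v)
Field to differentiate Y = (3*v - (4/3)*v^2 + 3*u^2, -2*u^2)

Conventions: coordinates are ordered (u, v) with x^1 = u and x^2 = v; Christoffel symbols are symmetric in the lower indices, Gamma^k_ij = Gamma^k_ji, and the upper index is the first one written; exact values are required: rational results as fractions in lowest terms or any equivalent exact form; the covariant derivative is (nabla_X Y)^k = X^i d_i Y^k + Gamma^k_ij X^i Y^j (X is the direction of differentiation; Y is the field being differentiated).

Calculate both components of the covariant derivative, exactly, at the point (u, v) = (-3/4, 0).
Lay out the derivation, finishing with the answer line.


E = 1, F = 0, G = 17/16 at the point
E_u = 0, E_v = 0, F_u = 0, F_v = -7/12, G_u = -7/6, G_v = -2
EG - F^2 = 17/16;  g^inv = (16/17) * [[17/16, 0], [0, 1]]
first-kind symbols [ij,l] = (1/2)(d_i g_jl + d_j g_il - d_l g_ij): [uu,u] = E_u/2 = 0, [uu,v] = F_u - E_v/2 = 0, [uv,u] = E_v/2 = 0, [uv,v] = G_u/2 = -7/12, [vv,u] = F_v - G_u/2 = 0, [vv,v] = G_v/2 = -1
Gamma^u_ij = (G*[ij,u] - F*[ij,v])/(EG - F^2), Gamma^v_ij = (E*[ij,v] - F*[ij,u])/(EG - F^2)
Gamma_uuu = 0, Gamma_uuv = 0, Gamma_uvv = 0, Gamma_vuu = 0, Gamma_vuv = -28/51, Gamma_vvv = -16/17
X = (3/2, -2), Y = (27/16, -9/8) at the point

Answer: (nabla_X Y)^u = -51/4, (nabla_X Y)^v = 351/68


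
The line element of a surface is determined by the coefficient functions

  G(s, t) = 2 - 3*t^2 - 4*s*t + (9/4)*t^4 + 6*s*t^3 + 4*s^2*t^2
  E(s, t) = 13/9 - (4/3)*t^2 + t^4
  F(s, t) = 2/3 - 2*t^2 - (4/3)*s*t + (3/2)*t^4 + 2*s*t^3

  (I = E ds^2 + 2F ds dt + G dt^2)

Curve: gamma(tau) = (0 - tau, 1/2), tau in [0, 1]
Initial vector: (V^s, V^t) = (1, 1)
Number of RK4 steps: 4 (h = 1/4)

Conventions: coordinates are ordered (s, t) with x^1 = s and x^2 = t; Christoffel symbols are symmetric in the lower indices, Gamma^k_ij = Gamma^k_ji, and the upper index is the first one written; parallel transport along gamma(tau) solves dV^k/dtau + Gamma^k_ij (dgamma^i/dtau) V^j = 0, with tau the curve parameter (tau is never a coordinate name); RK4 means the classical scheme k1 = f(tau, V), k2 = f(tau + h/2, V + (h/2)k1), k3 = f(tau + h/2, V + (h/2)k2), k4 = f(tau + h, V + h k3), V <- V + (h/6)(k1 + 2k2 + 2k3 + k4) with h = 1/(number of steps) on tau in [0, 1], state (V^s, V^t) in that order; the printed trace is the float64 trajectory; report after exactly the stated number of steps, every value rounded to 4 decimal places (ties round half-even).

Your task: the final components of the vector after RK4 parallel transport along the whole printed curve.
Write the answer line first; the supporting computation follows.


Answer: V^s = 0.8524, V^t = 0.6404

gamma'(tau) = (-1, 0); f(tau, V)^k = -Gamma^k_ij(gamma(tau)) gamma'^i(tau) V^j; h = 1/4; intermediate values shown to 6 dp
curve data and Christoffel symbols at the stage parameters:
  tau = 0.000000: gamma = (0.000000, 0.500000), gamma' = (-1.000000, 0.000000); Gamma_sss = 0.000000, Gamma_sst = -0.266371, Gamma_stt = -0.399556, Gamma_tss = 0.000000, Gamma_tst = -0.399556, Gamma_ttt = -0.599334
  tau = 0.125000: gamma = (-0.125000, 0.500000), gamma' = (-1.000000, 0.000000); Gamma_sss = 0.000000, Gamma_sst = -0.240000, Gamma_stt = -0.300000, Gamma_tss = 0.000000, Gamma_tst = -0.432000, Gamma_ttt = -0.540000
  tau = 0.250000: gamma = (-0.250000, 0.500000), gamma' = (-1.000000, 0.000000); Gamma_sss = 0.000000, Gamma_sst = -0.214861, Gamma_stt = -0.214861, Gamma_tss = 0.000000, Gamma_tst = -0.451209, Gamma_ttt = -0.451209
  tau = 0.375000: gamma = (-0.375000, 0.500000), gamma' = (-1.000000, 0.000000); Gamma_sss = 0.000000, Gamma_sst = -0.191693, Gamma_stt = -0.143770, Gamma_tss = 0.000000, Gamma_tst = -0.460064, Gamma_ttt = -0.345048
  tau = 0.500000: gamma = (-0.500000, 0.500000), gamma' = (-1.000000, 0.000000); Gamma_sss = 0.000000, Gamma_sst = -0.170819, Gamma_stt = -0.085409, Gamma_tss = 0.000000, Gamma_tst = -0.461210, Gamma_ttt = -0.230605
  tau = 0.625000: gamma = (-0.625000, 0.500000), gamma' = (-1.000000, 0.000000); Gamma_sss = 0.000000, Gamma_sst = -0.152284, Gamma_stt = -0.038071, Gamma_tss = 0.000000, Gamma_tst = -0.456853, Gamma_ttt = -0.114213
  tau = 0.750000: gamma = (-0.750000, 0.500000), gamma' = (-1.000000, 0.000000); Gamma_sss = 0.000000, Gamma_sst = -0.135977, Gamma_stt = 0.000000, Gamma_tss = 0.000000, Gamma_tst = -0.448725, Gamma_ttt = 0.000000
  tau = 0.875000: gamma = (-0.875000, 0.500000), gamma' = (-1.000000, 0.000000); Gamma_sss = 0.000000, Gamma_sst = -0.121704, Gamma_stt = 0.030426, Gamma_tss = 0.000000, Gamma_tst = -0.438134, Gamma_ttt = 0.109533
  tau = 1.000000: gamma = (-1.000000, 0.500000), gamma' = (-1.000000, 0.000000); Gamma_sss = 0.000000, Gamma_sst = -0.109240, Gamma_stt = 0.054620, Gamma_tss = 0.000000, Gamma_tst = -0.426036, Gamma_ttt = 0.213018
step 0: V^s = 1.0000, V^t = 1.0000
step 1: k1 = (-0.266371, -0.399556), k2 = (-0.228013, -0.410424), k3 = (-0.227687, -0.409837), k4 = (-0.192847, -0.404978); V <- V + (h/6)(k1 + 2k2 + 2k3 + k4): V^s = 0.9429, V^t = 0.8981
step 2: k1 = (-0.192972, -0.405241), k2 = (-0.162454, -0.389889), k3 = (-0.162822, -0.390772), k4 = (-0.136728, -0.369166); V <- V + (h/6)(k1 + 2k2 + 2k3 + k4): V^s = 0.9020, V^t = 0.8008
step 3: k1 = (-0.136792, -0.369337), k2 = (-0.114919, -0.344756), k3 = (-0.115387, -0.346160), k4 = (-0.097123, -0.320507); V <- V + (h/6)(k1 + 2k2 + 2k3 + k4): V^s = 0.8731, V^t = 0.7145
step 4: k1 = (-0.097153, -0.320606), k2 = (-0.082078, -0.295480), k3 = (-0.082460, -0.296856), k4 = (-0.069943, -0.272776); V <- V + (h/6)(k1 + 2k2 + 2k3 + k4): V^s = 0.8524, V^t = 0.6404


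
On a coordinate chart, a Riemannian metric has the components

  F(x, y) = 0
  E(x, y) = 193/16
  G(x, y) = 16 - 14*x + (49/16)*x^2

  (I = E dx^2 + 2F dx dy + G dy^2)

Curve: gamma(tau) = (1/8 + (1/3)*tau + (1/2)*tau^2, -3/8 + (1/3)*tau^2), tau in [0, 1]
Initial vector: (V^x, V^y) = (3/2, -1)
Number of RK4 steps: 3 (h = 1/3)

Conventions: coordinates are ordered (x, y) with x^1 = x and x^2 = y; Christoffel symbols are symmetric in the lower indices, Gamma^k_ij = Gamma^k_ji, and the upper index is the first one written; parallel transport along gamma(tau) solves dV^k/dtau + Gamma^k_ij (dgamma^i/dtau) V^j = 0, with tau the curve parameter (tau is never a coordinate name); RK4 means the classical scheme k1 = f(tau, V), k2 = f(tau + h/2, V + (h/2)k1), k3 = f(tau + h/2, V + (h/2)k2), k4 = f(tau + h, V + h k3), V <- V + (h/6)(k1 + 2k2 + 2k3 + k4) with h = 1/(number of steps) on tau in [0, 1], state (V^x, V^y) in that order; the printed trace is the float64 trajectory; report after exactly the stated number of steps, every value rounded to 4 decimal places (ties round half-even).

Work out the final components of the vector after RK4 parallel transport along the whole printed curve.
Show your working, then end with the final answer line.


gamma'(tau) = (1/3 + tau, (2/3)*tau); f(tau, V)^k = -Gamma^k_ij(gamma(tau)) gamma'^i(tau) V^j; h = 1/3; intermediate values shown to 6 dp
curve data and Christoffel symbols at the stage parameters:
  tau = 0.000000: gamma = (0.125000, -0.375000), gamma' = (0.333333, 0.000000); Gamma_xxx = 0.000000, Gamma_xxy = 0.000000, Gamma_xyy = 0.548575, Gamma_yxx = 0.000000, Gamma_yxy = -0.462810, Gamma_yyy = 0.000000
  tau = 0.166667: gamma = (0.194444, -0.365741), gamma' = (0.500000, 0.111111); Gamma_xxx = 0.000000, Gamma_xxy = 0.000000, Gamma_xyy = 0.530944, Gamma_yxx = 0.000000, Gamma_yxy = -0.478178, Gamma_yyy = 0.000000
  tau = 0.333333: gamma = (0.291667, -0.337963), gamma' = (0.666667, 0.222222); Gamma_xxx = 0.000000, Gamma_xxy = 0.000000, Gamma_xyy = 0.506261, Gamma_yxx = 0.000000, Gamma_yxy = -0.501493, Gamma_yyy = 0.000000
  tau = 0.500000: gamma = (0.416667, -0.291667), gamma' = (0.833333, 0.333333); Gamma_xxx = 0.000000, Gamma_xxy = 0.000000, Gamma_xyy = 0.474525, Gamma_yxx = 0.000000, Gamma_yxy = -0.535032, Gamma_yyy = 0.000000
  tau = 0.666667: gamma = (0.569444, -0.226852), gamma' = (1.000000, 0.444444); Gamma_xxx = 0.000000, Gamma_xxy = 0.000000, Gamma_xyy = 0.435737, Gamma_yxx = 0.000000, Gamma_yxy = -0.582659, Gamma_yyy = 0.000000
  tau = 0.833333: gamma = (0.750000, -0.143519), gamma' = (1.166667, 0.555556); Gamma_xxx = 0.000000, Gamma_xxy = 0.000000, Gamma_xyy = 0.389896, Gamma_yxx = 0.000000, Gamma_yxy = -0.651163, Gamma_yyy = 0.000000
  tau = 1.000000: gamma = (0.958333, -0.041667), gamma' = (1.333333, 0.666667); Gamma_xxx = 0.000000, Gamma_xxy = 0.000000, Gamma_xyy = 0.337003, Gamma_yxx = 0.000000, Gamma_yxy = -0.753363, Gamma_yyy = 0.000000
step 0: V^x = 1.5000, V^y = -1.0000
step 1: k1 = (0.000000, -0.154270), k2 = (0.060511, -0.165540), k3 = (0.060621, -0.165453), k4 = (0.118707, -0.183351); V <- V + (h/6)(k1 + 2k2 + 2k3 + k4): V^x = 1.5201, V^y = -1.0555
step 2: k1 = (0.118750, -0.183496), k2 = (0.171796, -0.209634), k3 = (0.172486, -0.209999), k4 = (0.217972, -0.247281); V <- V + (h/6)(k1 + 2k2 + 2k3 + k4): V^x = 1.5770, V^y = -1.1261
step 3: k1 = (0.218080, -0.247745), k2 = (0.252866, -0.303204), k3 = (0.254868, -0.308129), k4 = (0.276073, -0.399600); V <- V + (h/6)(k1 + 2k2 + 2k3 + k4): V^x = 1.6609, V^y = -1.2300

Answer: V^x = 1.6609, V^y = -1.2300


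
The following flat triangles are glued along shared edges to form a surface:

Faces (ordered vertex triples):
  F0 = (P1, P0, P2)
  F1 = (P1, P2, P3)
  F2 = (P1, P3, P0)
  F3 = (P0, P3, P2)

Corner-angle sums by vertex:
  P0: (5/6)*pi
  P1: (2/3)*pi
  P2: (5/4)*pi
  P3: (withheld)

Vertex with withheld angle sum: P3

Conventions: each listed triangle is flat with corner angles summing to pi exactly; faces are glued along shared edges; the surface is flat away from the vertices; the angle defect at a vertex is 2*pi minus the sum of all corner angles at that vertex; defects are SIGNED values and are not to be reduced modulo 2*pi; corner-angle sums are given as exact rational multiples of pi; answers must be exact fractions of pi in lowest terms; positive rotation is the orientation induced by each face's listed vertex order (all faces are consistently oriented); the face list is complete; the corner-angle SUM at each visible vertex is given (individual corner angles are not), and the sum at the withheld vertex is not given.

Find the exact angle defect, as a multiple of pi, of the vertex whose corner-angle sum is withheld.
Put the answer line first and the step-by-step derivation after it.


Answer: defect(P3) = (3/4)*pi

V = 4, E = 6, F = 4; chi = V - E + F = 2
Gauss-Bonnet: total defect = 2*pi*chi = 4*pi; visible defects sum to (13/4)*pi


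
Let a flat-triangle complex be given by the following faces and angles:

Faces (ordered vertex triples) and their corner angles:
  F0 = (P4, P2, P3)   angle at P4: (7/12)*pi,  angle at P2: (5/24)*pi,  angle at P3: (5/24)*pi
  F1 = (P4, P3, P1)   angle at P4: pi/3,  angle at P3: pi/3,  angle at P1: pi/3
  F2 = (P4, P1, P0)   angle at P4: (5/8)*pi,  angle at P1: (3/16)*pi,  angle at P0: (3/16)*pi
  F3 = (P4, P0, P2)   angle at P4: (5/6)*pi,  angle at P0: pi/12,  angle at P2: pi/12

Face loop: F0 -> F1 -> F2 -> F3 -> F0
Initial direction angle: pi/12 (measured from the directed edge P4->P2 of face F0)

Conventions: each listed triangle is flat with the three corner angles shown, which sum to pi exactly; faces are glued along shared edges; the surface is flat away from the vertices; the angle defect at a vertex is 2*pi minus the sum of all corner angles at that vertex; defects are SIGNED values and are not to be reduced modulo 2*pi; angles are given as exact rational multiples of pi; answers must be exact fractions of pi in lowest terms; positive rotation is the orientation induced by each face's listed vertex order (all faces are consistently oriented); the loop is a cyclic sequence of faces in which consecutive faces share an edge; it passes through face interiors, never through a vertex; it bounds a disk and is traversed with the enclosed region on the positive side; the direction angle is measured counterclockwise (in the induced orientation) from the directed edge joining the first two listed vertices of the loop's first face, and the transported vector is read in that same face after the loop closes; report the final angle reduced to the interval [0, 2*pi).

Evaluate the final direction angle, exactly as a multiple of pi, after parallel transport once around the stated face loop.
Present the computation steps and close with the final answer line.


enclosed vertex P4: corner angles sum to (19/8)*pi, defect = 2*pi - (19/8)*pi = (-3/8)*pi
by Gauss-Bonnet the loop rotates the vector by the enclosed defect sum (positive orientation, mod 2*pi)
final angle = pi/12 - (3/8)*pi = (41/24)*pi (mod 2*pi)

Answer: final direction angle = (41/24)*pi


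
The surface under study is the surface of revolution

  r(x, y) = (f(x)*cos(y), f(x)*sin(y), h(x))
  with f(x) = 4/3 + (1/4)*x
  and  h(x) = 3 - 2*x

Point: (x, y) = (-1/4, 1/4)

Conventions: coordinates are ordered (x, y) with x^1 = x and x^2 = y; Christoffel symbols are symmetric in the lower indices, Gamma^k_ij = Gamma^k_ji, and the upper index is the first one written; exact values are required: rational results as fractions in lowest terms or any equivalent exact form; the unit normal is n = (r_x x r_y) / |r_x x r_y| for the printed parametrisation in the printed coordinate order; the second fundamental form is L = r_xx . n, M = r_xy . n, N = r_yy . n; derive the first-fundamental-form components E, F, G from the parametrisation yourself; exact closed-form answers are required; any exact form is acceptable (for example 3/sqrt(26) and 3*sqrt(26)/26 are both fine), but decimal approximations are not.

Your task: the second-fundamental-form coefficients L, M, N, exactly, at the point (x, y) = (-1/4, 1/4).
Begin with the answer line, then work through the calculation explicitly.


Answer: L = 0, M = 0, N = -61*sqrt(65)/390

f = 61/48, f' = 1/4, f'' = 0, h' = -2, h'' = 0
E = 65/16, F = 0, G = 3721/2304; answer radicand W^2 = 65/16
unnormalised second-form numerators: l = 0, m = 0, n = -61/24; L = l/sqrt(65/16), and similarly M = m/sqrt(W^2), N = n/sqrt(W^2)


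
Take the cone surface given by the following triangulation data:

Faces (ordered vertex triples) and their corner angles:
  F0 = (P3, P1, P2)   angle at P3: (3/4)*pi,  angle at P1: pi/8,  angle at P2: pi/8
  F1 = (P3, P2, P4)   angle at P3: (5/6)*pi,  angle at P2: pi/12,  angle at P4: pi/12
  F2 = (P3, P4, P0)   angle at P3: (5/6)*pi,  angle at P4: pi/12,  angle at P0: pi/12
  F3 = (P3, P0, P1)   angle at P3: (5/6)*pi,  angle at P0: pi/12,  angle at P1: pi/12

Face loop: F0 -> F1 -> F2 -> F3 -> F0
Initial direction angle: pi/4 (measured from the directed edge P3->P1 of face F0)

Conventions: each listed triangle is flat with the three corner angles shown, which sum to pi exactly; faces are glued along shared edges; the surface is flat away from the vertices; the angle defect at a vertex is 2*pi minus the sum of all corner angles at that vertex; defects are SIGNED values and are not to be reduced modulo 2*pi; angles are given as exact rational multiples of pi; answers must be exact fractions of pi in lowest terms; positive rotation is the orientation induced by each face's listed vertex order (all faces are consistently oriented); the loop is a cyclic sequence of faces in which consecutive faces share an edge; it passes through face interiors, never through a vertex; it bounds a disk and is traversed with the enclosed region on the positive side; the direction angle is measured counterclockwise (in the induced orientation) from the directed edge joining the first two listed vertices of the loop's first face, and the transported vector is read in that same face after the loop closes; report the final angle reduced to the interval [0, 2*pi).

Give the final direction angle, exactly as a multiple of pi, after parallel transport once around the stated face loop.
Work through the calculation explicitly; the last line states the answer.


enclosed vertex P3: corner angles sum to (13/4)*pi, defect = 2*pi - (13/4)*pi = (-5/4)*pi
summing the enclosed defects onto the initial angle, mod 2*pi in the induced orientation:
final angle = pi/4 - (5/4)*pi = pi (mod 2*pi)

Answer: final direction angle = pi


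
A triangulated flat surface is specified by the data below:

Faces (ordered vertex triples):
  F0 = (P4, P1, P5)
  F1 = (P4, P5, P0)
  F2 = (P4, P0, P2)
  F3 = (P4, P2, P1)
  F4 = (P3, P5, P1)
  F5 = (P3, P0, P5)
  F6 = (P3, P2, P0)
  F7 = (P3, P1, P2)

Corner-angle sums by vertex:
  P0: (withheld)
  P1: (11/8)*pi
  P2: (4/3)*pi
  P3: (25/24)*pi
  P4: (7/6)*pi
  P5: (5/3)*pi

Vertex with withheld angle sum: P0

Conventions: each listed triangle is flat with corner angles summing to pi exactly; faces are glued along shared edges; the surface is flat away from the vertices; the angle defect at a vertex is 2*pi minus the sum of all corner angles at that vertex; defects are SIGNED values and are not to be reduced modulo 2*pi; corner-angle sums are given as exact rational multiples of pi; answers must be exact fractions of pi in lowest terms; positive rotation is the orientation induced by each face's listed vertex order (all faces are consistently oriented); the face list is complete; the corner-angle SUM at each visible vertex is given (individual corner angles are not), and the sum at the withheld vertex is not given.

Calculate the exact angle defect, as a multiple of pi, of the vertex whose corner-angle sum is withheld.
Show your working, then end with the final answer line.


V = 6, E = 12, F = 8; chi = V - E + F = 2
Gauss-Bonnet: total defect = 2*pi*chi = 4*pi; visible defects sum to (41/12)*pi

Answer: defect(P0) = (7/12)*pi


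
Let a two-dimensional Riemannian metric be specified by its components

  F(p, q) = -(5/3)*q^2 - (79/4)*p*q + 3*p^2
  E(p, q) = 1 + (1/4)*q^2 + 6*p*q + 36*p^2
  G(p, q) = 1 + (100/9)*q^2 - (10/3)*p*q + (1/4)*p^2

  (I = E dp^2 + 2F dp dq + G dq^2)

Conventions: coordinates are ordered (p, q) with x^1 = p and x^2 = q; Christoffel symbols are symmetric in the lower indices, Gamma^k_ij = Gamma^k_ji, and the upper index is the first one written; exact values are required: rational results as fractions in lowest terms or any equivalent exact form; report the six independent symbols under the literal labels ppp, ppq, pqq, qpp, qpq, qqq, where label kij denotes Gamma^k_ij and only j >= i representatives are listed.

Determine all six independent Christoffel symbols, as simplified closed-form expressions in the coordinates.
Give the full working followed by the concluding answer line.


E = 1 + (1/4)*q^2 + 6*p*q + 36*p^2; F = -(5/3)*q^2 - (79/4)*p*q + 3*p^2; G = 1 + (100/9)*q^2 - (10/3)*p*q + (1/4)*p^2
Gamma^k_ij = (1/2) g^{kl} (d_i g_jl + d_j g_il - d_l g_ij), with g^inv = (1/(EG-F^2)) [[G, -F], [-F, E]]
first partials: E_p = 6*q + 72*p, E_q = (1/2)*q + 6*p, F_p = -(79/4)*q + 6*p, F_q = -(10/3)*q - (79/4)*p, G_p = -(10/3)*q + (1/2)*p, G_q = (200/9)*q - (10/3)*p
D = EG - F^2 = 1 + (409/36)*q^2 + (8/3)*p*q + (145/4)*p^2
expanded: Gamma^p_pp = (G E_p - 2F F_p + F E_q)/(2D), Gamma^p_pq = (G E_q - F G_p)/(2D), Gamma^p_qq = (2G F_q - G G_p - F G_q)/(2D), Gamma^q_pp = (2E F_p - E E_q - F E_p)/(2D), Gamma^q_pq = (E G_p - F E_q)/(2D), Gamma^q_qq = (E G_q - 2F F_q + F G_p)/(2D); substitute and cancel common factors

Answer: Gamma_ppp = (1296*p + 108*q)/(1305*p^2 + 96*p*q + 409*q^2 + 36), Gamma_ppq = (108*p + 9*q)/(1305*p^2 + 96*p*q + 409*q^2 + 36), Gamma_pqq = (-720*p - 60*q)/(1305*p^2 + 96*p*q + 409*q^2 + 36), Gamma_qpp = (108*p - 720*q)/(1305*p^2 + 96*p*q + 409*q^2 + 36), Gamma_qpq = (9*p - 60*q)/(1305*p^2 + 96*p*q + 409*q^2 + 36), Gamma_qqq = (-60*p + 400*q)/(1305*p^2 + 96*p*q + 409*q^2 + 36)


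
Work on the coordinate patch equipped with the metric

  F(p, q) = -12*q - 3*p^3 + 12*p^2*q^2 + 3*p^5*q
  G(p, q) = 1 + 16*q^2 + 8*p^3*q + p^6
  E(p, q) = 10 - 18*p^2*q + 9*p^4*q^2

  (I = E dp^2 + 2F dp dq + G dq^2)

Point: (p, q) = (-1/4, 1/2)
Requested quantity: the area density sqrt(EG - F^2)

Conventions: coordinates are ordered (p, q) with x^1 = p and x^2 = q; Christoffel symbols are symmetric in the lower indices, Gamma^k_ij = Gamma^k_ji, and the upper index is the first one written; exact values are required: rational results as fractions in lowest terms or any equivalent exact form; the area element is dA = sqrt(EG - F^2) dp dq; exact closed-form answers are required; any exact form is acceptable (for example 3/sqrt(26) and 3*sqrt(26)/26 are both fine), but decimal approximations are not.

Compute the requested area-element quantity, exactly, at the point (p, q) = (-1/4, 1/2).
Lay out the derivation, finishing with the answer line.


E = 9673/1024, F = -11811/2048, G = 20225/4096; EG - F^2 = 54821/4096

Answer: sqrt(EG - F^2) = sqrt(54821)/64


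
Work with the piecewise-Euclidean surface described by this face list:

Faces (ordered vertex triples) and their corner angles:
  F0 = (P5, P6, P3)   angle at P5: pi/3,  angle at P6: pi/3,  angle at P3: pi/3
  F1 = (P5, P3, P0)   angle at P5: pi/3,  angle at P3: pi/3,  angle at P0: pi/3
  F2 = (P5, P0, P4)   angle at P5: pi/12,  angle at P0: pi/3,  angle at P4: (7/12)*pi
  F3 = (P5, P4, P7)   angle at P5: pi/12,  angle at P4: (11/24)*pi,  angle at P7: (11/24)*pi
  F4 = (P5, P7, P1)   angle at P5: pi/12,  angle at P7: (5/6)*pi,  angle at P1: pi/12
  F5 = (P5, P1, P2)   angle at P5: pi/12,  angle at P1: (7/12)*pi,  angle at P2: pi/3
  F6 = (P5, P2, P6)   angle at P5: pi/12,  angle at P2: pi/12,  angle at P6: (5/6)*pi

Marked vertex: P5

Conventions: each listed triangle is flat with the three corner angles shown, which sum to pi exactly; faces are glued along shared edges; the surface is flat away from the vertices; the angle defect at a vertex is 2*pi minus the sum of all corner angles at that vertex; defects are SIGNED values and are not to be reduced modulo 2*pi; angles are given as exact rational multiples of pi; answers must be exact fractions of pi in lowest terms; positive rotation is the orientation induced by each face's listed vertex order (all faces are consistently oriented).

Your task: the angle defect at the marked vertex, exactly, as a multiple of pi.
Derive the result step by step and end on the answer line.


Sum of corner angles at P5: (13/12)*pi
defect = 2*pi - (13/12)*pi

Answer: defect(P5) = (11/12)*pi


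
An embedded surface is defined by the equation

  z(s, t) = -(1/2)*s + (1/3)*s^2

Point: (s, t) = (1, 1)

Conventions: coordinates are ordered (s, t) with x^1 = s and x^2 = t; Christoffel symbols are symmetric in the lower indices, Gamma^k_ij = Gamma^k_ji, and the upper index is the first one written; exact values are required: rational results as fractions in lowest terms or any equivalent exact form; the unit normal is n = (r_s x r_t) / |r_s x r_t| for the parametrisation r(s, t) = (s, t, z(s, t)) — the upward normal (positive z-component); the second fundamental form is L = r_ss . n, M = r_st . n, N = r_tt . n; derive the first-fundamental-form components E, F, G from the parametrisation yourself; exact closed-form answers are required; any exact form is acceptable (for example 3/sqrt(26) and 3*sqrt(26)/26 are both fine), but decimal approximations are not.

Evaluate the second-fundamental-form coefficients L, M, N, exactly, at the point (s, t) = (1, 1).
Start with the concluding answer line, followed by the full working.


Answer: L = 4*sqrt(37)/37, M = 0, N = 0

z_s = 1/6, z_t = 0, z_ss = 2/3, z_st = 0, z_tt = 0
E = 37/36, F = 0, G = 1; answer radicand W^2 = 37/36
unnormalised second-form numerators: l = 2/3, m = 0, n = 0; L = l/sqrt(37/36), and similarly M = m/sqrt(W^2), N = n/sqrt(W^2)


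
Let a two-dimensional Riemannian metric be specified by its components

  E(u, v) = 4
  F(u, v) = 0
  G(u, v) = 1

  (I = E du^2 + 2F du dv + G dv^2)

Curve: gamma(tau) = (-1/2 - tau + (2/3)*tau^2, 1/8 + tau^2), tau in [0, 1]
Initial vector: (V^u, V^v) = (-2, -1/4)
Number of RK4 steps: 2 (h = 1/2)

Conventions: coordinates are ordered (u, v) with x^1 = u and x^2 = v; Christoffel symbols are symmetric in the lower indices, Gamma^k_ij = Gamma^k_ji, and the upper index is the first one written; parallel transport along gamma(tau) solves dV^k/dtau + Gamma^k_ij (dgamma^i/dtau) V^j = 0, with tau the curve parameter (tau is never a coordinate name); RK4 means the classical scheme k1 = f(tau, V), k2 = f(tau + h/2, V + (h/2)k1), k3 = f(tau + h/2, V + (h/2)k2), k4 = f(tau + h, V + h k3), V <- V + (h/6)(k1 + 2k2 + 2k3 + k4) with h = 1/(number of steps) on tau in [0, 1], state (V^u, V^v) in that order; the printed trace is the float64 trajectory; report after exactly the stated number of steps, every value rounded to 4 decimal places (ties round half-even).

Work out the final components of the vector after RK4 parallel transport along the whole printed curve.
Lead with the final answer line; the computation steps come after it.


Answer: V^u = -2.0000, V^v = -0.2500

gamma'(tau) = (-1 + (4/3)*tau, 2*tau); f(tau, V)^k = -Gamma^k_ij(gamma(tau)) gamma'^i(tau) V^j; h = 1/2; intermediate values shown to 6 dp
curve data and Christoffel symbols at the stage parameters:
  tau = 0.000000: gamma = (-0.500000, 0.125000), gamma' = (-1.000000, 0.000000); Gamma_uuu = 0.000000, Gamma_uuv = 0.000000, Gamma_uvv = 0.000000, Gamma_vuu = 0.000000, Gamma_vuv = 0.000000, Gamma_vvv = 0.000000
  tau = 0.250000: gamma = (-0.708333, 0.187500), gamma' = (-0.666667, 0.500000); Gamma_uuu = 0.000000, Gamma_uuv = 0.000000, Gamma_uvv = 0.000000, Gamma_vuu = 0.000000, Gamma_vuv = 0.000000, Gamma_vvv = 0.000000
  tau = 0.500000: gamma = (-0.833333, 0.375000), gamma' = (-0.333333, 1.000000); Gamma_uuu = 0.000000, Gamma_uuv = 0.000000, Gamma_uvv = 0.000000, Gamma_vuu = 0.000000, Gamma_vuv = 0.000000, Gamma_vvv = 0.000000
  tau = 0.750000: gamma = (-0.875000, 0.687500), gamma' = (0.000000, 1.500000); Gamma_uuu = 0.000000, Gamma_uuv = 0.000000, Gamma_uvv = 0.000000, Gamma_vuu = 0.000000, Gamma_vuv = 0.000000, Gamma_vvv = 0.000000
  tau = 1.000000: gamma = (-0.833333, 1.125000), gamma' = (0.333333, 2.000000); Gamma_uuu = 0.000000, Gamma_uuv = 0.000000, Gamma_uvv = 0.000000, Gamma_vuu = 0.000000, Gamma_vuv = 0.000000, Gamma_vvv = 0.000000
step 0: V^u = -2.0000, V^v = -0.2500
step 1: k1 = (0.000000, 0.000000), k2 = (0.000000, 0.000000), k3 = (0.000000, 0.000000), k4 = (0.000000, 0.000000); V <- V + (h/6)(k1 + 2k2 + 2k3 + k4): V^u = -2.0000, V^v = -0.2500
step 2: k1 = (0.000000, 0.000000), k2 = (0.000000, 0.000000), k3 = (0.000000, 0.000000), k4 = (0.000000, 0.000000); V <- V + (h/6)(k1 + 2k2 + 2k3 + k4): V^u = -2.0000, V^v = -0.2500


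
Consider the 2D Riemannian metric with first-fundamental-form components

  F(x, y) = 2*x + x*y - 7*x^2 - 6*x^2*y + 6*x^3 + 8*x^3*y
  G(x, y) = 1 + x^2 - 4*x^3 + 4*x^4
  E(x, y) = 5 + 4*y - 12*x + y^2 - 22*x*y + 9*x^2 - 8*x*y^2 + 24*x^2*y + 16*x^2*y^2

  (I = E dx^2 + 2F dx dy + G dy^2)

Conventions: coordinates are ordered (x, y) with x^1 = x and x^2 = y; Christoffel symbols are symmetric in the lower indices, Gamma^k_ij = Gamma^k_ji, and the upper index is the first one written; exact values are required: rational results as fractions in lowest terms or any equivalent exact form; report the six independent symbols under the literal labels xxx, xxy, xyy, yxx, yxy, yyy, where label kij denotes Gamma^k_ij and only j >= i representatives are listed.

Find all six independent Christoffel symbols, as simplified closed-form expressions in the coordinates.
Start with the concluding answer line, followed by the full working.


Answer: Gamma_xxx = (16*x*y^2 + 24*x*y + 9*x - 4*y^2 - 11*y - 6)/(4*x^4 - 4*x^3 + 16*x^2*y^2 + 24*x^2*y + 10*x^2 - 8*x*y^2 - 22*x*y - 12*x + y^2 + 4*y + 5), Gamma_xxy = (16*x^2*y + 12*x^2 - 8*x*y - 11*x + y + 2)/(4*x^4 - 4*x^3 + 16*x^2*y^2 + 24*x^2*y + 10*x^2 - 8*x*y^2 - 22*x*y - 12*x + y^2 + 4*y + 5), Gamma_xyy = 0, Gamma_yxx = (8*x^2*y + 6*x^2 - 4*x*y - 3*x)/(4*x^4 - 4*x^3 + 16*x^2*y^2 + 24*x^2*y + 10*x^2 - 8*x*y^2 - 22*x*y - 12*x + y^2 + 4*y + 5), Gamma_yxy = (8*x^3 - 6*x^2 + x)/(4*x^4 - 4*x^3 + 16*x^2*y^2 + 24*x^2*y + 10*x^2 - 8*x*y^2 - 22*x*y - 12*x + y^2 + 4*y + 5), Gamma_yyy = 0

E = 5 + 4*y - 12*x + y^2 - 22*x*y + 9*x^2 - 8*x*y^2 + 24*x^2*y + 16*x^2*y^2; F = 2*x + x*y - 7*x^2 - 6*x^2*y + 6*x^3 + 8*x^3*y; G = 1 + x^2 - 4*x^3 + 4*x^4
Gamma^k_ij = (1/2) g^{kl} (d_i g_jl + d_j g_il - d_l g_ij), with g^inv = (1/(EG-F^2)) [[G, -F], [-F, E]]
first partials: E_x = -12 - 22*y + 18*x - 8*y^2 + 48*x*y + 32*x*y^2, E_y = 4 + 2*y - 22*x - 16*x*y + 24*x^2 + 32*x^2*y, F_x = 2 + y - 14*x - 12*x*y + 18*x^2 + 24*x^2*y, F_y = x - 6*x^2 + 8*x^3, G_x = 2*x - 12*x^2 + 16*x^3, G_y = 0
D = EG - F^2 = 5 + 4*y - 12*x + y^2 - 22*x*y + 10*x^2 - 8*x*y^2 + 24*x^2*y - 4*x^3 + 16*x^2*y^2 + 4*x^4
expanded: Gamma^x_xx = (G E_x - 2F F_x + F E_y)/(2D), Gamma^x_xy = (G E_y - F G_x)/(2D), Gamma^x_yy = (2G F_y - G G_x - F G_y)/(2D), Gamma^y_xx = (2E F_x - E E_y - F E_x)/(2D), Gamma^y_xy = (E G_x - F E_y)/(2D), Gamma^y_yy = (E G_y - 2F F_y + F G_x)/(2D); substitute and cancel common factors


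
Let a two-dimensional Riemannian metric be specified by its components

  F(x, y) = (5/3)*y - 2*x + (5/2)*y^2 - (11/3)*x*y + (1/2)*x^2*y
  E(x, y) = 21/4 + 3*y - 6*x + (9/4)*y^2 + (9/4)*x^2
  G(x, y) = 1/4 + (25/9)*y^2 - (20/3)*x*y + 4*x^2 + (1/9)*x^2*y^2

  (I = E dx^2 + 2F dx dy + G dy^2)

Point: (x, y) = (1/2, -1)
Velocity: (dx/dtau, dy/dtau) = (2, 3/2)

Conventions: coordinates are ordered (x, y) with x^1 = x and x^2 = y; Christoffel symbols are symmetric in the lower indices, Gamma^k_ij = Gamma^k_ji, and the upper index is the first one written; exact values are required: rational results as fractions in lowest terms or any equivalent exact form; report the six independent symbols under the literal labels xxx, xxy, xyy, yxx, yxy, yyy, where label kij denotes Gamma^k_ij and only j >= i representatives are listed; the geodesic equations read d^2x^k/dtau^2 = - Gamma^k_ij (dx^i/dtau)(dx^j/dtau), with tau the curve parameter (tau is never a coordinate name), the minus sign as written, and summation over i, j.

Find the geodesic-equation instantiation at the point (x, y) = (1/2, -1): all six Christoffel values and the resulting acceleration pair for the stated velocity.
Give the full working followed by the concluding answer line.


E = 33/16, F = 37/24, G = 133/18 at the point
E_x = -15/4, E_y = -3/2, F_x = 7/6, F_y = -121/24, G_x = 97/9, G_y = -161/18
EG - F^2 = 7409/576;  g^inv = (576/7409) * [[133/18, -37/24], [-37/24, 33/16]]
first-kind symbols [ij,l] = (1/2)(d_i g_jl + d_j g_il - d_l g_ij): [xx,x] = E_x/2 = -15/8, [xx,y] = F_x - E_y/2 = 23/12, [xy,x] = E_y/2 = -3/4, [xy,y] = G_x/2 = 97/18, [yy,x] = F_y - G_x/2 = -751/72, [yy,y] = G_y/2 = -161/36
Gamma^x_ij = (G*[ij,x] - F*[ij,y])/(EG - F^2), Gamma^y_ij = (E*[ij,y] - F*[ij,x])/(EG - F^2)
Gamma_xxx = -9682/7409, Gamma_xxy = -772/717, Gamma_xyy = -363790/66681, Gamma_yxx = 3942/7409, Gamma_yxy = 228/239, Gamma_yyy = 11848/22227
d^2x/dtau^2 = -(Gamma_xxx*(2)^2 + 2*Gamma_xxy*(2)*(3/2) + Gamma_xyy*(3/2)^2) = 355079/14818
d^2y/dtau^2 = -(Gamma_yxx*(2)^2 + 2*Gamma_yxy*(2)*(3/2) + Gamma_yyy*(3/2)^2) = -67062/7409

Answer: Gamma_xxx = -9682/7409, Gamma_xxy = -772/717, Gamma_xyy = -363790/66681, Gamma_yxx = 3942/7409, Gamma_yxy = 228/239, Gamma_yyy = 11848/22227; accelerations (d^2x/dtau^2, d^2y/dtau^2) = (355079/14818, -67062/7409)


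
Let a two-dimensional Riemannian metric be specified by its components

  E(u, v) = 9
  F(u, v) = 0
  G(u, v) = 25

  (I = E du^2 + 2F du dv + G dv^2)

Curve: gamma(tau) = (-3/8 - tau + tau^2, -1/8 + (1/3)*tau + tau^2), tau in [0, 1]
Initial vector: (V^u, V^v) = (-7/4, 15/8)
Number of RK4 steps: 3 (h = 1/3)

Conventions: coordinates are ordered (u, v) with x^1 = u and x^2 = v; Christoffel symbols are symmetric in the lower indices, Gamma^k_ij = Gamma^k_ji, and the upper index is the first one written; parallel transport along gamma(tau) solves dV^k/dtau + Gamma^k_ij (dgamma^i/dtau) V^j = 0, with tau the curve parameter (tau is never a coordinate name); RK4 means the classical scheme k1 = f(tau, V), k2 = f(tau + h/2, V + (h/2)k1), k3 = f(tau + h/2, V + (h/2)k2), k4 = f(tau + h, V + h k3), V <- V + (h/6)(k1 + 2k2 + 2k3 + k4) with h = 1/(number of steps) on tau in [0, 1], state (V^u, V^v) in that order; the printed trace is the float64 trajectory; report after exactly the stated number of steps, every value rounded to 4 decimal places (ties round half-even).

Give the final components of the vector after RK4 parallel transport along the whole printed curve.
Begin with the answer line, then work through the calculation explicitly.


Answer: V^u = -1.7500, V^v = 1.8750

gamma'(tau) = (-1 + 2*tau, 1/3 + 2*tau); f(tau, V)^k = -Gamma^k_ij(gamma(tau)) gamma'^i(tau) V^j; h = 1/3; intermediate values shown to 6 dp
curve data and Christoffel symbols at the stage parameters:
  tau = 0.000000: gamma = (-0.375000, -0.125000), gamma' = (-1.000000, 0.333333); Gamma_uuu = 0.000000, Gamma_uuv = 0.000000, Gamma_uvv = 0.000000, Gamma_vuu = 0.000000, Gamma_vuv = 0.000000, Gamma_vvv = 0.000000
  tau = 0.166667: gamma = (-0.513889, -0.041667), gamma' = (-0.666667, 0.666667); Gamma_uuu = 0.000000, Gamma_uuv = 0.000000, Gamma_uvv = 0.000000, Gamma_vuu = 0.000000, Gamma_vuv = 0.000000, Gamma_vvv = 0.000000
  tau = 0.333333: gamma = (-0.597222, 0.097222), gamma' = (-0.333333, 1.000000); Gamma_uuu = 0.000000, Gamma_uuv = 0.000000, Gamma_uvv = 0.000000, Gamma_vuu = 0.000000, Gamma_vuv = 0.000000, Gamma_vvv = 0.000000
  tau = 0.500000: gamma = (-0.625000, 0.291667), gamma' = (0.000000, 1.333333); Gamma_uuu = 0.000000, Gamma_uuv = 0.000000, Gamma_uvv = 0.000000, Gamma_vuu = 0.000000, Gamma_vuv = 0.000000, Gamma_vvv = 0.000000
  tau = 0.666667: gamma = (-0.597222, 0.541667), gamma' = (0.333333, 1.666667); Gamma_uuu = 0.000000, Gamma_uuv = 0.000000, Gamma_uvv = 0.000000, Gamma_vuu = 0.000000, Gamma_vuv = 0.000000, Gamma_vvv = 0.000000
  tau = 0.833333: gamma = (-0.513889, 0.847222), gamma' = (0.666667, 2.000000); Gamma_uuu = 0.000000, Gamma_uuv = 0.000000, Gamma_uvv = 0.000000, Gamma_vuu = 0.000000, Gamma_vuv = 0.000000, Gamma_vvv = 0.000000
  tau = 1.000000: gamma = (-0.375000, 1.208333), gamma' = (1.000000, 2.333333); Gamma_uuu = 0.000000, Gamma_uuv = 0.000000, Gamma_uvv = 0.000000, Gamma_vuu = 0.000000, Gamma_vuv = 0.000000, Gamma_vvv = 0.000000
step 0: V^u = -1.7500, V^v = 1.8750
step 1: k1 = (0.000000, 0.000000), k2 = (0.000000, 0.000000), k3 = (0.000000, 0.000000), k4 = (0.000000, 0.000000); V <- V + (h/6)(k1 + 2k2 + 2k3 + k4): V^u = -1.7500, V^v = 1.8750
step 2: k1 = (0.000000, 0.000000), k2 = (0.000000, 0.000000), k3 = (0.000000, 0.000000), k4 = (0.000000, 0.000000); V <- V + (h/6)(k1 + 2k2 + 2k3 + k4): V^u = -1.7500, V^v = 1.8750
step 3: k1 = (0.000000, 0.000000), k2 = (0.000000, 0.000000), k3 = (0.000000, 0.000000), k4 = (0.000000, 0.000000); V <- V + (h/6)(k1 + 2k2 + 2k3 + k4): V^u = -1.7500, V^v = 1.8750
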